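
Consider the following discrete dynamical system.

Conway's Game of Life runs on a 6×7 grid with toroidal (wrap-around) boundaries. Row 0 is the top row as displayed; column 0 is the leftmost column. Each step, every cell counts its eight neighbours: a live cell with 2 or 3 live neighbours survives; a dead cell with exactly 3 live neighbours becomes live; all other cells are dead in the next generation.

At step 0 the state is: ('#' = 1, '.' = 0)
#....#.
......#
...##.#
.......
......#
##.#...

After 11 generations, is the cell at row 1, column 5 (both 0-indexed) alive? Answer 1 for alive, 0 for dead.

0) #....#.
......#
...##.#
.......
......#
##.#...
1) ##.....
#...#.#
.....#.
.....#.
#......
##.....
2) .......
##...##
....##.
......#
##....#
......#
3) .....#.
#...###
....#..
......#
.....##
......#
4) #...#..
....#.#
#...#..
......#
#....##
......#
5) #.....#
#..##.#
#.....#
.......
#....#.
.......
6) #....##
.#.....
#....##
#......
.......
#......
7) ##....#
.#.....
##....#
#......
.......
#......
8) .#....#
..#....
.#....#
##....#
.......
##....#
9) .##...#
.##....
.##...#
.#....#
.......
.#....#
10) .......
...#...
.......
.##....
.......
.##....
11) ..#....
.......
..#....
.......
.......
.......

0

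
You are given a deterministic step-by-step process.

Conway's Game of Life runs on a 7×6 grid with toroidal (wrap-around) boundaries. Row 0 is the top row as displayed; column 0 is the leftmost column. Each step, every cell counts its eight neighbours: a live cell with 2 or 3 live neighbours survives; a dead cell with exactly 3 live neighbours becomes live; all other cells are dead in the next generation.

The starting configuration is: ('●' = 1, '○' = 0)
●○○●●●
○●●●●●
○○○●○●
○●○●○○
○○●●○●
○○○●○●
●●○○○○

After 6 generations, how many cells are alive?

step 0: ●○○●●●
○●●●●●
○○○●○●
○●○●○○
○○●●○●
○○○●○●
●●○○○○
step 1: ○○○○○○
○●○○○○
○●○○○●
●○○●○○
●○○●○○
○●○●○●
○●●●○○
step 2: ○●○○○○
●○○○○○
○●●○○○
●●●○●●
●●○●○●
○●○●○○
●●○●●○
step 3: ○●●○○●
●○●○○○
○○●●○○
○○○○●○
○○○●○○
○○○●○○
●●○●●○
step 4: ○○○○●●
●○○○○○
○●●●○○
○○●○●○
○○○●●○
○○○●○○
●●○●●●
step 5: ○●○●○○
●●●●●●
○●●●○○
○●○○●○
○○●○●○
●○○○○○
●○●●○○
step 6: ○○○○○○
○○○○○●
○○○○○○
○●○○●○
○●○●○●
○○●○○●
●○●●○○

11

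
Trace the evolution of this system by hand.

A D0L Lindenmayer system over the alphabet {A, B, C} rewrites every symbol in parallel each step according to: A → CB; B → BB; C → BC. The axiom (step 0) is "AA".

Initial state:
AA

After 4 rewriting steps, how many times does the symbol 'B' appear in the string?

30

step 0: AA
step 1: CBCB
step 2: BCBBBCBB
step 3: BBBCBBBBBBBCBBBB
step 4: BBBBBBBCBBBBBBBBBBBBBBBCBBBBBBBB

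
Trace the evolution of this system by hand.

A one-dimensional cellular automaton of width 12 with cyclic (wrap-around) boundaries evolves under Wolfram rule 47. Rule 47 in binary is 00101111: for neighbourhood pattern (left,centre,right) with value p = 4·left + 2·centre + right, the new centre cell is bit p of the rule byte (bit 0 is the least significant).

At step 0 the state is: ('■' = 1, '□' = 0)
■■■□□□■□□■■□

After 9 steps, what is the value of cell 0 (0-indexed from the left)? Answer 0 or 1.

0) ■■■□□□■□□■■□
1) ■□□□■■■□■■□■
2) □□■■■□□■■□■■
3) □■■□□□■■□■■□
4) ■■□□■■■□■■□□
5) ■□□■■□□■■□□■
6) □□■■□□■■□□■■
7) □■■□□■■□□■■□
8) ■■□□■■□□■■□□
9) ■□□■■□□■■□□■

1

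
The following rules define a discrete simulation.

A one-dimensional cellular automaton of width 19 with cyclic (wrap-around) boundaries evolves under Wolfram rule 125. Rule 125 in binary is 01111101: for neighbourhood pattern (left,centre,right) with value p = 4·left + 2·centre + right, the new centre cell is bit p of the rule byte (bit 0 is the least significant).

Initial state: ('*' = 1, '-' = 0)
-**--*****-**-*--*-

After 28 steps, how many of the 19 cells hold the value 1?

k=0  -**--*****-**-*--*-
k=1  -***-*---*******-**
k=2  **-*****-*-----****
k=3  -***---*******-*---
k=4  -*-***-*-----******
k=5  ****-*******-*----*
k=6  ---***-----******-*
k=7  **-*-*****-*----***
k=8  -*****---******-*--
k=9  -*---***-*----*****
k=10  ****-*-******-*---*
k=11  ---*****----*****-*
k=12  **-*---****-*---***
k=13  -*****-*--*****-*--
k=14  -*---****-*---*****
k=15  ****-*--*****-*---*
k=16  ---****-*---*****-*
k=17  **-*--*****-*---***
k=18  -****-*---*****-*--
k=19  -*--*****-*---*****
k=20  ***-*---*****-*---*
k=21  --*****-*---*****-*
k=22  *-*---*****-*---***
k=23  *****-*---*****-*--
k=24  *---*****-*---****-
k=25  ***-*---*****-*--**
k=26  --*****-*---****-*-
k=27  *-*---*****-*--****
k=28  *****-*---****-*---

11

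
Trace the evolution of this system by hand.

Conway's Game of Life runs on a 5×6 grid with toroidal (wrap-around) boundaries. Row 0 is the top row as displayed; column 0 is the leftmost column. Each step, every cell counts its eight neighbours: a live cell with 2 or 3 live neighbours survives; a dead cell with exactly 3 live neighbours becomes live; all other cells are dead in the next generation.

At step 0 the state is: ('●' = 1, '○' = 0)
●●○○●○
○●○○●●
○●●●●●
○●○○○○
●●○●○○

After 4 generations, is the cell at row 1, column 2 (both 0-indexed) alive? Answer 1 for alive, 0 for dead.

gen 0: ●●○○●○
○●○○●●
○●●●●●
○●○○○○
●●○●○○
gen 1: ○○○●●○
○○○○○○
○●○●○●
○○○○○●
○○○○○●
gen 2: ○○○○●○
○○●●○○
●○○○●○
○○○○○●
○○○○○●
gen 3: ○○○●●○
○○○●●●
○○○●●●
●○○○●●
○○○○●●
gen 4: ○○○○○○
○○●○○○
○○○○○○
●○○○○○
●○○○○○

1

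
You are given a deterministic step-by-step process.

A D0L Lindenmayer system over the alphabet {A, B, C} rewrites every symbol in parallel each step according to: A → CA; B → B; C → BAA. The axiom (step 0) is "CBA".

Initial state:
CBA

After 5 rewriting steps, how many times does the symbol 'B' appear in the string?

22

t=0: CBA
t=1: BAABCA
t=2: BCACABBAACA
t=3: BBAACABAACABBCACABAACA
t=4: BBCACABAACABCACABAACABBBAACABAACABCACABAACA
t=5: BBBAACABAACABCACABAACABBAACABAACABCACABAACABBBCACABAACABCACABAACABBAACABAACABCACABAACA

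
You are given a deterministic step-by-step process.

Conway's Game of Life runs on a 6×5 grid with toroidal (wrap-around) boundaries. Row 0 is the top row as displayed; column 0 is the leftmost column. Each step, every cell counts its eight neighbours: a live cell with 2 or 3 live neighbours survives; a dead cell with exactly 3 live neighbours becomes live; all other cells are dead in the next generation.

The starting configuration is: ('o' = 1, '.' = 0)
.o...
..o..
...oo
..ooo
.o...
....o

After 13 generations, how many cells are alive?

t=0: .o...
..o..
...oo
..ooo
.o...
....o
t=1: .....
..oo.
....o
o.o.o
o.o.o
o....
t=2: .....
...o.
ooo.o
.....
.....
oo..o
t=3: o...o
ooooo
ooooo
oo...
o....
o....
t=4: ..o..
.....
.....
...o.
o...o
oo...
t=5: .o...
.....
.....
....o
oo..o
oo..o
t=6: .o...
.....
.....
....o
.o.o.
..o.o
t=7: .....
.....
.....
.....
o.ooo
oooo.
t=8: .oo..
.....
.....
...oo
o....
o....
t=9: .o...
.....
.....
....o
o....
o....
t=10: .....
.....
.....
.....
o...o
oo...
t=11: .....
.....
.....
.....
oo..o
oo..o
t=12: o....
.....
.....
o....
.o..o
.o..o
t=13: o....
.....
.....
o....
.o..o
.o..o

6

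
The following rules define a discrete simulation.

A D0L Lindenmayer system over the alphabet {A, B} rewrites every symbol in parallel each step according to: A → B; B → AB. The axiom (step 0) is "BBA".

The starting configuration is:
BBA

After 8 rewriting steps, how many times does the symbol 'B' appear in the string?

89

step 0: BBA
step 1: ABABB
step 2: BABBABAB
step 3: ABBABABBABBAB
step 4: BABABBABBABABBABABBAB
step 5: ABBABBABABBABABBABBABABBABBABABBAB
step 6: BABABBABABBABBABABBABBABABBABABBABBABABBABABBABBABABBAB
step 7: ABBABBABABBABBABABBABABBABBABABBABABBABBABABBABBABABBABABBABBABABBABBABABBABABBABBABABBAB
step 8: BABABBABABBABBABABBABABBABBABABBABBABABBABABBABBABABBABBAB…BABBABABBABABBABBABABBABABBABBABABBABBABABBABABBABBABABBAB  (len 144)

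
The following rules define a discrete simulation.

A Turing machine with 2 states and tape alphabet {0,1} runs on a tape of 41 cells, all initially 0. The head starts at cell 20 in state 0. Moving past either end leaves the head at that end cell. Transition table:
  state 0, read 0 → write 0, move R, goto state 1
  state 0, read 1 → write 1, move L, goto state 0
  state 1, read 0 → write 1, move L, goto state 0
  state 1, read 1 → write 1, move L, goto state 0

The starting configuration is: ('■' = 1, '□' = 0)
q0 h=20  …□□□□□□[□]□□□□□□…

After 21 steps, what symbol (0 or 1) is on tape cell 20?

0

k=0  q0 h=20  …□□□□□□[□]□□□□□□…
k=1  q1 h=21  …□□□□□□[□]□□□□□□…
k=2  q0 h=20  …□□□□□□[□]■□□□□□…
k=3  q1 h=21  …□□□□□□[■]□□□□□□…
k=4  q0 h=20  …□□□□□□[□]■□□□□□…
k=5  q1 h=21  …□□□□□□[■]□□□□□□…
k=6  q0 h=20  …□□□□□□[□]■□□□□□…
k=7  q1 h=21  …□□□□□□[■]□□□□□□…
k=8  q0 h=20  …□□□□□□[□]■□□□□□…
k=9  q1 h=21  …□□□□□□[■]□□□□□□…
k=10  q0 h=20  …□□□□□□[□]■□□□□□…
k=11  q1 h=21  …□□□□□□[■]□□□□□□…
k=12  q0 h=20  …□□□□□□[□]■□□□□□…
k=13  q1 h=21  …□□□□□□[■]□□□□□□…
k=14  q0 h=20  …□□□□□□[□]■□□□□□…
k=15  q1 h=21  …□□□□□□[■]□□□□□□…
k=16  q0 h=20  …□□□□□□[□]■□□□□□…
k=17  q1 h=21  …□□□□□□[■]□□□□□□…
k=18  q0 h=20  …□□□□□□[□]■□□□□□…
k=19  q1 h=21  …□□□□□□[■]□□□□□□…
k=20  q0 h=20  …□□□□□□[□]■□□□□□…
k=21  q1 h=21  …□□□□□□[■]□□□□□□…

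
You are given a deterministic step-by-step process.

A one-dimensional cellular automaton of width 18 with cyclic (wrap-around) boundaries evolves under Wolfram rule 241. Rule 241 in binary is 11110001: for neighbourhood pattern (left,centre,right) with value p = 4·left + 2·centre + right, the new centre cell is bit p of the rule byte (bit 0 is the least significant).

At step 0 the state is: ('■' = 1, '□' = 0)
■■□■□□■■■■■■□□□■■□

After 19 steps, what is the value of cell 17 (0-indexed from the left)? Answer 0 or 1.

1

k=0  ■■□■□□■■■■■■□□□■■□
k=1  □■■□■□□■■■■■■■□□■■
k=2  ■□■■□■□□■■■■■■■□□■
k=3  ■■□■■□■□□■■■■■■■□□
k=4  □■■□■■□■□□■■■■■■■□
k=5  □□■■□■■□■□□■■■■■■■
k=6  ■□□■■□■■□■□□■■■■■■
k=7  ■■□□■■□■■□■□□■■■■■
k=8  ■■■□□■■□■■□■□□■■■■
k=9  ■■■■□□■■□■■□■□□■■■
k=10  ■■■■■□□■■□■■□■□□■■
k=11  ■■■■■■□□■■□■■□■□□■
k=12  ■■■■■■■□□■■□■■□■□□
k=13  □■■■■■■■□□■■□■■□■□
k=14  □□■■■■■■■□□■■□■■□■
k=15  ■□□■■■■■■■□□■■□■■□
k=16  □■□□■■■■■■■□□■■□■■
k=17  ■□■□□■■■■■■■□□■■□■
k=18  ■■□■□□■■■■■■■□□■■□
k=19  □■■□■□□■■■■■■■□□■■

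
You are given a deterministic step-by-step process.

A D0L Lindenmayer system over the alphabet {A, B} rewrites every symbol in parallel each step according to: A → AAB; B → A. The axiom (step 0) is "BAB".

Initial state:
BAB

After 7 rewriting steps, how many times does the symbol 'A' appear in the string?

746

k=0  BAB
k=1  AAABA
k=2  AABAABAABAAAB
k=3  AABAABAAABAABAAABAABAAABAABAABA
k=4  AABAABAAABAABAAABAABAABAAABAABAAABAABAABAAABAABAAABAABAABAAABAABAAABAABAAAB
k=5  AABAABAAABAABAAABAABAABAAABAABAAABAABAABAAABAABAAABAABAAAB…AABAABAAABAABAAABAABAABAAABAABAAABAABAABAAABAABAAABAABAABA  (len 181)
k=6  AABAABAAABAABAAABAABAABAAABAABAAABAABAABAAABAABAAABAABAAAB…AABAABAAABAABAAABAABAABAAABAABAAABAABAABAAABAABAAABAABAAAB  (len 437)
k=7  AABAABAAABAABAAABAABAABAAABAABAAABAABAABAAABAABAAABAABAAAB…AABAABAAABAABAAABAABAABAAABAABAAABAABAABAAABAABAAABAABAABA  (len 1055)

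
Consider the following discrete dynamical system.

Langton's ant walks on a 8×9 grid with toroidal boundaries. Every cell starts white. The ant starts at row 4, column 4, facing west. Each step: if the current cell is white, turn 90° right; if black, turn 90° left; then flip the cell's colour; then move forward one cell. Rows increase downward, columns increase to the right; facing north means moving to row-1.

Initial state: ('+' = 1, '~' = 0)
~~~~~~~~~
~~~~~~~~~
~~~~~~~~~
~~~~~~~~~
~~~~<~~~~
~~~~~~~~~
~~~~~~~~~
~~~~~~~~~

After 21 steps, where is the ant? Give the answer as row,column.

gen 0: ~~~~~~~~~
~~~~~~~~~
~~~~~~~~~
~~~~~~~~~
~~~~<~~~~
~~~~~~~~~
~~~~~~~~~
~~~~~~~~~
gen 1: ~~~~~~~~~
~~~~~~~~~
~~~~~~~~~
~~~~^~~~~
~~~~+~~~~
~~~~~~~~~
~~~~~~~~~
~~~~~~~~~
gen 2: ~~~~~~~~~
~~~~~~~~~
~~~~~~~~~
~~~~+>~~~
~~~~+~~~~
~~~~~~~~~
~~~~~~~~~
~~~~~~~~~
gen 3: ~~~~~~~~~
~~~~~~~~~
~~~~~~~~~
~~~~++~~~
~~~~+v~~~
~~~~~~~~~
~~~~~~~~~
~~~~~~~~~
gen 4: ~~~~~~~~~
~~~~~~~~~
~~~~~~~~~
~~~~++~~~
~~~~<+~~~
~~~~~~~~~
~~~~~~~~~
~~~~~~~~~
gen 5: ~~~~~~~~~
~~~~~~~~~
~~~~~~~~~
~~~~++~~~
~~~~~+~~~
~~~~v~~~~
~~~~~~~~~
~~~~~~~~~
gen 6: ~~~~~~~~~
~~~~~~~~~
~~~~~~~~~
~~~~++~~~
~~~~~+~~~
~~~<+~~~~
~~~~~~~~~
~~~~~~~~~
gen 7: ~~~~~~~~~
~~~~~~~~~
~~~~~~~~~
~~~~++~~~
~~~^~+~~~
~~~++~~~~
~~~~~~~~~
~~~~~~~~~
gen 8: ~~~~~~~~~
~~~~~~~~~
~~~~~~~~~
~~~~++~~~
~~~+>+~~~
~~~++~~~~
~~~~~~~~~
~~~~~~~~~
gen 9: ~~~~~~~~~
~~~~~~~~~
~~~~~~~~~
~~~~++~~~
~~~+++~~~
~~~+v~~~~
~~~~~~~~~
~~~~~~~~~
gen 10: ~~~~~~~~~
~~~~~~~~~
~~~~~~~~~
~~~~++~~~
~~~+++~~~
~~~+~>~~~
~~~~~~~~~
~~~~~~~~~
gen 11: ~~~~~~~~~
~~~~~~~~~
~~~~~~~~~
~~~~++~~~
~~~+++~~~
~~~+~+~~~
~~~~~v~~~
~~~~~~~~~
gen 12: ~~~~~~~~~
~~~~~~~~~
~~~~~~~~~
~~~~++~~~
~~~+++~~~
~~~+~+~~~
~~~~<+~~~
~~~~~~~~~
gen 13: ~~~~~~~~~
~~~~~~~~~
~~~~~~~~~
~~~~++~~~
~~~+++~~~
~~~+^+~~~
~~~~++~~~
~~~~~~~~~
gen 14: ~~~~~~~~~
~~~~~~~~~
~~~~~~~~~
~~~~++~~~
~~~+++~~~
~~~++>~~~
~~~~++~~~
~~~~~~~~~
gen 15: ~~~~~~~~~
~~~~~~~~~
~~~~~~~~~
~~~~++~~~
~~~++^~~~
~~~++~~~~
~~~~++~~~
~~~~~~~~~
gen 16: ~~~~~~~~~
~~~~~~~~~
~~~~~~~~~
~~~~++~~~
~~~+<~~~~
~~~++~~~~
~~~~++~~~
~~~~~~~~~
gen 17: ~~~~~~~~~
~~~~~~~~~
~~~~~~~~~
~~~~++~~~
~~~+~~~~~
~~~+v~~~~
~~~~++~~~
~~~~~~~~~
gen 18: ~~~~~~~~~
~~~~~~~~~
~~~~~~~~~
~~~~++~~~
~~~+~~~~~
~~~+~>~~~
~~~~++~~~
~~~~~~~~~
gen 19: ~~~~~~~~~
~~~~~~~~~
~~~~~~~~~
~~~~++~~~
~~~+~~~~~
~~~+~+~~~
~~~~+v~~~
~~~~~~~~~
gen 20: ~~~~~~~~~
~~~~~~~~~
~~~~~~~~~
~~~~++~~~
~~~+~~~~~
~~~+~+~~~
~~~~+~>~~
~~~~~~~~~
gen 21: ~~~~~~~~~
~~~~~~~~~
~~~~~~~~~
~~~~++~~~
~~~+~~~~~
~~~+~+~~~
~~~~+~+~~
~~~~~~v~~

7,6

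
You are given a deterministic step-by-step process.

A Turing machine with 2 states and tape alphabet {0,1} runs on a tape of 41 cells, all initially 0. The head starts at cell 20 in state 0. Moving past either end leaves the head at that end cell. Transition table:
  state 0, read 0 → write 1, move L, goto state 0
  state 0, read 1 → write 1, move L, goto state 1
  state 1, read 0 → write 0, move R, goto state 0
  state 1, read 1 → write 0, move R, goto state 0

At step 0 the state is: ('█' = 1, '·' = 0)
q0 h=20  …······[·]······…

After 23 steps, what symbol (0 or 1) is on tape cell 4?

step 0: q0 h=20  …······[·]······…
step 1: q0 h=19  …······[·]█·····…
step 2: q0 h=18  …······[·]██····…
step 3: q0 h=17  …······[·]███···…
step 4: q0 h=16  …······[·]████··…
step 5: q0 h=15  …······[·]█████·…
step 6: q0 h=14  …······[·]██████…
step 7: q0 h=13  …······[·]██████…
step 8: q0 h=12  …······[·]██████…
step 9: q0 h=11  …······[·]██████…
step 10: q0 h=10  …······[·]██████…
step 11: q0 h= 9  …······[·]██████…
step 12: q0 h= 8  …······[·]██████…
step 13: q0 h= 7  …······[·]██████…
step 14: q0 h= 6  |······[·]██████…
step 15: q0 h= 5  |·····[·]██████…
step 16: q0 h= 4  |····[·]██████…
step 17: q0 h= 3  |···[·]██████…
step 18: q0 h= 2  |··[·]██████…
step 19: q0 h= 1  |·[·]██████…
step 20: q0 h= 0  |[·]██████…
step 21: q0 h= 0  |[█]██████…
step 22: q1 h= 0  |[█]██████…
step 23: q0 h= 1  |·[█]██████…

1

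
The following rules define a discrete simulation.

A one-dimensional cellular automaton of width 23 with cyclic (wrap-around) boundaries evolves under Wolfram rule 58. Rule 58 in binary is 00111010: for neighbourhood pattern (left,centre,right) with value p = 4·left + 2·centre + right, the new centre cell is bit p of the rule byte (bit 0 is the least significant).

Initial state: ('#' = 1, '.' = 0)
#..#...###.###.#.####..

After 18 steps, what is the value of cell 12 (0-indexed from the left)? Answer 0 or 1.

1

t=0: #..#...###.###.#.####..
t=1: .##.#.##..##..#.##...##
t=2: ##.#.##.###.##.##.#.##.
t=3: #.#.##.##..##.##.#.##.#
t=4: .#.##.##.###.##.#.##.##
t=5: #.##.##.##..##.#.##.##.
t=6: .##.##.##.###.#.##.##.#
t=7: ##.##.##.##..#.##.##.#.
t=8: #.##.##.##.##.##.##.#.#
t=9: .##.##.##.##.##.##.#.##
t=10: ##.##.##.##.##.##.#.##.
t=11: #.##.##.##.##.##.#.##.#
t=12: .##.##.##.##.##.#.##.##
t=13: ##.##.##.##.##.#.##.##.
t=14: #.##.##.##.##.#.##.##.#
t=15: .##.##.##.##.#.##.##.##
t=16: ##.##.##.##.#.##.##.##.
t=17: #.##.##.##.#.##.##.##.#
t=18: .##.##.##.#.##.##.##.##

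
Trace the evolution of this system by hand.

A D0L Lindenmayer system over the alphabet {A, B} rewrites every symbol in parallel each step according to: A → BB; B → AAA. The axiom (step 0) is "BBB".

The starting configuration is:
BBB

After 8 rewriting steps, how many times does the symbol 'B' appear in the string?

[0] BBB
[1] AAAAAAAAA
[2] BBBBBBBBBBBBBBBBBB
[3] AAAAAAAAAAAAAAAAAAAAAAAAAAAAAAAAAAAAAAAAAAAAAAAAAAAAAA
[4] BBBBBBBBBBBBBBBBBBBBBBBBBBBBBBBBBBBBBBBBBBBBBBBBBBBBBBBBBBBBBBBBBBBBBBBBBBBBBBBBBBBBBBBBBBBBBBBBBBBBBBBBBBBB
[5] AAAAAAAAAAAAAAAAAAAAAAAAAAAAAAAAAAAAAAAAAAAAAAAAAAAAAAAAAA…AAAAAAAAAAAAAAAAAAAAAAAAAAAAAAAAAAAAAAAAAAAAAAAAAAAAAAAAAA  (len 324)
[6] BBBBBBBBBBBBBBBBBBBBBBBBBBBBBBBBBBBBBBBBBBBBBBBBBBBBBBBBBB…BBBBBBBBBBBBBBBBBBBBBBBBBBBBBBBBBBBBBBBBBBBBBBBBBBBBBBBBBB  (len 648)
[7] AAAAAAAAAAAAAAAAAAAAAAAAAAAAAAAAAAAAAAAAAAAAAAAAAAAAAAAAAA…AAAAAAAAAAAAAAAAAAAAAAAAAAAAAAAAAAAAAAAAAAAAAAAAAAAAAAAAAA  (len 1944)
[8] BBBBBBBBBBBBBBBBBBBBBBBBBBBBBBBBBBBBBBBBBBBBBBBBBBBBBBBBBB…BBBBBBBBBBBBBBBBBBBBBBBBBBBBBBBBBBBBBBBBBBBBBBBBBBBBBBBBBB  (len 3888)

3888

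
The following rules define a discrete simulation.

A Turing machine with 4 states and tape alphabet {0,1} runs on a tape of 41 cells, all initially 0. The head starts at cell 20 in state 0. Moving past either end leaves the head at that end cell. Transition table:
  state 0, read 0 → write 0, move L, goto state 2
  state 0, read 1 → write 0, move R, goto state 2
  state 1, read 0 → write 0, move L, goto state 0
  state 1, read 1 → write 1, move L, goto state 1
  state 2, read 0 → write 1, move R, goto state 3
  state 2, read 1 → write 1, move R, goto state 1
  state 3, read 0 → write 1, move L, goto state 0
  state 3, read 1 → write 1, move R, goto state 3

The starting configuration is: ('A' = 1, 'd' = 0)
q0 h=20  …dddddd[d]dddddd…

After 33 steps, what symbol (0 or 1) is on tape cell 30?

gen 0: q0 h=20  …dddddd[d]dddddd…
gen 1: q2 h=19  …dddddd[d]dddddd…
gen 2: q3 h=20  …dddddA[d]dddddd…
gen 3: q0 h=19  …dddddd[A]Addddd…
gen 4: q2 h=20  …dddddd[A]dddddd…
gen 5: q1 h=21  …dddddA[d]dddddd…
gen 6: q0 h=20  …dddddd[A]dddddd…
gen 7: q2 h=21  …dddddd[d]dddddd…
gen 8: q3 h=22  …dddddA[d]dddddd…
gen 9: q0 h=21  …dddddd[A]Addddd…
gen 10: q2 h=22  …dddddd[A]dddddd…
gen 11: q1 h=23  …dddddA[d]dddddd…
gen 12: q0 h=22  …dddddd[A]dddddd…
gen 13: q2 h=23  …dddddd[d]dddddd…
gen 14: q3 h=24  …dddddA[d]dddddd…
gen 15: q0 h=23  …dddddd[A]Addddd…
gen 16: q2 h=24  …dddddd[A]dddddd…
gen 17: q1 h=25  …dddddA[d]dddddd…
gen 18: q0 h=24  …dddddd[A]dddddd…
gen 19: q2 h=25  …dddddd[d]dddddd…
gen 20: q3 h=26  …dddddA[d]dddddd…
gen 21: q0 h=25  …dddddd[A]Addddd…
gen 22: q2 h=26  …dddddd[A]dddddd…
gen 23: q1 h=27  …dddddA[d]dddddd…
gen 24: q0 h=26  …dddddd[A]dddddd…
gen 25: q2 h=27  …dddddd[d]dddddd…
gen 26: q3 h=28  …dddddA[d]dddddd…
gen 27: q0 h=27  …dddddd[A]Addddd…
gen 28: q2 h=28  …dddddd[A]dddddd…
gen 29: q1 h=29  …dddddA[d]dddddd…
gen 30: q0 h=28  …dddddd[A]dddddd…
gen 31: q2 h=29  …dddddd[d]dddddd…
gen 32: q3 h=30  …dddddA[d]dddddd…
gen 33: q0 h=29  …dddddd[A]Addddd…

1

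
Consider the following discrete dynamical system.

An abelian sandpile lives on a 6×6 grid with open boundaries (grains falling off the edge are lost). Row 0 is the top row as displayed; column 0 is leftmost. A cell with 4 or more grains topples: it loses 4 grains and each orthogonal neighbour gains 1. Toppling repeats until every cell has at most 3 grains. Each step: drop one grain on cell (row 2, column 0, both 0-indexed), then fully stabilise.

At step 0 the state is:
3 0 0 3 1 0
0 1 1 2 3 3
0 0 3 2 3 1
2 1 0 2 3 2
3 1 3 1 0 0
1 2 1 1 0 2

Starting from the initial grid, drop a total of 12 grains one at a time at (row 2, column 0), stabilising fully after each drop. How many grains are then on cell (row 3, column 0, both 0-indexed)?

2

gen 0: 3 0 0 3 1 0
0 1 1 2 3 3
0 0 3 2 3 1
2 1 0 2 3 2
3 1 3 1 0 0
1 2 1 1 0 2
gen 1: 3 0 0 3 1 0
0 1 1 2 3 3
1 0 3 2 3 1
2 1 0 2 3 2
3 1 3 1 0 0
1 2 1 1 0 2
gen 2: 3 0 0 3 1 0
0 1 1 2 3 3
2 0 3 2 3 1
2 1 0 2 3 2
3 1 3 1 0 0
1 2 1 1 0 2
gen 3: 3 0 0 3 1 0
0 1 1 2 3 3
3 0 3 2 3 1
2 1 0 2 3 2
3 1 3 1 0 0
1 2 1 1 0 2
gen 4: 3 0 0 3 1 0
1 1 1 2 3 3
0 1 3 2 3 1
3 1 0 2 3 2
3 1 3 1 0 0
1 2 1 1 0 2
gen 5: 3 0 0 3 1 0
1 1 1 2 3 3
1 1 3 2 3 1
3 1 0 2 3 2
3 1 3 1 0 0
1 2 1 1 0 2
gen 6: 3 0 0 3 1 0
1 1 1 2 3 3
2 1 3 2 3 1
3 1 0 2 3 2
3 1 3 1 0 0
1 2 1 1 0 2
gen 7: 3 0 0 3 1 0
1 1 1 2 3 3
3 1 3 2 3 1
3 1 0 2 3 2
3 1 3 1 0 0
1 2 1 1 0 2
gen 8: 3 0 0 3 1 0
2 1 1 2 3 3
1 2 3 2 3 1
1 2 0 2 3 2
0 2 3 1 0 0
2 2 1 1 0 2
gen 9: 3 0 0 3 1 0
2 1 1 2 3 3
2 2 3 2 3 1
1 2 0 2 3 2
0 2 3 1 0 0
2 2 1 1 0 2
gen 10: 3 0 0 3 1 0
2 1 1 2 3 3
3 2 3 2 3 1
1 2 0 2 3 2
0 2 3 1 0 0
2 2 1 1 0 2
gen 11: 3 0 0 3 1 0
3 1 1 2 3 3
0 3 3 2 3 1
2 2 0 2 3 2
0 2 3 1 0 0
2 2 1 1 0 2
gen 12: 3 0 0 3 1 0
3 1 1 2 3 3
1 3 3 2 3 1
2 2 0 2 3 2
0 2 3 1 0 0
2 2 1 1 0 2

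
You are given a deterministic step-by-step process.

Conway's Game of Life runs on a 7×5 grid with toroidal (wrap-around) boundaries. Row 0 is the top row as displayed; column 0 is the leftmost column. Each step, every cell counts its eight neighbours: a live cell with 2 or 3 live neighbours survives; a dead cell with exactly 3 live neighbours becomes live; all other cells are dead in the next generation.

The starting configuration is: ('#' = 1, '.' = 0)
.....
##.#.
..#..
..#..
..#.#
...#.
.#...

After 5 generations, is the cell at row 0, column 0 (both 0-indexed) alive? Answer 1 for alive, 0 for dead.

0

t=0: .....
##.#.
..#..
..#..
..#.#
...#.
.#...
t=1: ###..
.##..
..##.
.##..
..#..
..##.
.....
t=2: #.#..
#....
...#.
.#...
.....
..##.
...#.
t=3: .#..#
.#..#
.....
.....
..#..
..##.
.#.##
t=4: .#..#
.....
.....
.....
..##.
.#..#
.#..#
t=5: .....
.....
.....
.....
..##.
.#..#
.####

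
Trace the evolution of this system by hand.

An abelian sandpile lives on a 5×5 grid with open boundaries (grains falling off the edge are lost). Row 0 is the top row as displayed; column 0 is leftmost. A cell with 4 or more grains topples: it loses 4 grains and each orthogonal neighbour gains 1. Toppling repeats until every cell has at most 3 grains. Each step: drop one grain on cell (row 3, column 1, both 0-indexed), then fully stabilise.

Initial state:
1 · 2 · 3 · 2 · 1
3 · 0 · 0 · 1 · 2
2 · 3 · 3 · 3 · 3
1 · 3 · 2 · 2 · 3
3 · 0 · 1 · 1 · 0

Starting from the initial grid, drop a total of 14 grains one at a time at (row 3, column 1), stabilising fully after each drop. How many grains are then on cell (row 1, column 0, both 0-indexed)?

step 0: 1 · 2 · 3 · 2 · 1
3 · 0 · 0 · 1 · 2
2 · 3 · 3 · 3 · 3
1 · 3 · 2 · 2 · 3
3 · 0 · 1 · 1 · 0
step 1: 1 · 2 · 3 · 2 · 1
3 · 1 · 1 · 2 · 3
3 · 1 · 2 · 2 · 1
2 · 2 · 1 · 1 · 1
3 · 1 · 2 · 2 · 1
step 2: 1 · 2 · 3 · 2 · 1
3 · 1 · 1 · 2 · 3
3 · 1 · 2 · 2 · 1
2 · 3 · 1 · 1 · 1
3 · 1 · 2 · 2 · 1
step 3: 1 · 2 · 3 · 2 · 1
3 · 1 · 1 · 2 · 3
3 · 2 · 2 · 2 · 1
3 · 0 · 2 · 1 · 1
3 · 2 · 2 · 2 · 1
step 4: 1 · 2 · 3 · 2 · 1
3 · 1 · 1 · 2 · 3
3 · 2 · 2 · 2 · 1
3 · 1 · 2 · 1 · 1
3 · 2 · 2 · 2 · 1
step 5: 1 · 2 · 3 · 2 · 1
3 · 1 · 1 · 2 · 3
3 · 2 · 2 · 2 · 1
3 · 2 · 2 · 1 · 1
3 · 2 · 2 · 2 · 1
step 6: 1 · 2 · 3 · 2 · 1
3 · 1 · 1 · 2 · 3
3 · 2 · 2 · 2 · 1
3 · 3 · 2 · 1 · 1
3 · 2 · 2 · 2 · 1
step 7: 2 · 2 · 3 · 2 · 1
0 · 3 · 1 · 2 · 3
2 · 0 · 3 · 2 · 1
2 · 3 · 3 · 1 · 1
1 · 0 · 3 · 2 · 1
step 8: 2 · 2 · 3 · 2 · 1
0 · 3 · 2 · 2 · 3
2 · 2 · 0 · 3 · 1
3 · 1 · 2 · 2 · 1
1 · 2 · 0 · 3 · 1
step 9: 2 · 2 · 3 · 2 · 1
0 · 3 · 2 · 2 · 3
2 · 2 · 0 · 3 · 1
3 · 2 · 2 · 2 · 1
1 · 2 · 0 · 3 · 1
step 10: 2 · 2 · 3 · 2 · 1
0 · 3 · 2 · 2 · 3
2 · 2 · 0 · 3 · 1
3 · 3 · 2 · 2 · 1
1 · 2 · 0 · 3 · 1
step 11: 2 · 2 · 3 · 2 · 1
0 · 3 · 2 · 2 · 3
3 · 3 · 0 · 3 · 1
0 · 1 · 3 · 2 · 1
2 · 3 · 0 · 3 · 1
step 12: 2 · 2 · 3 · 2 · 1
0 · 3 · 2 · 2 · 3
3 · 3 · 0 · 3 · 1
0 · 2 · 3 · 2 · 1
2 · 3 · 0 · 3 · 1
step 13: 2 · 2 · 3 · 2 · 1
0 · 3 · 2 · 2 · 3
3 · 3 · 0 · 3 · 1
0 · 3 · 3 · 2 · 1
2 · 3 · 0 · 3 · 1
step 14: 2 · 3 · 3 · 2 · 1
2 · 0 · 3 · 2 · 3
0 · 2 · 2 · 3 · 1
2 · 3 · 0 · 3 · 1
3 · 0 · 2 · 3 · 1

2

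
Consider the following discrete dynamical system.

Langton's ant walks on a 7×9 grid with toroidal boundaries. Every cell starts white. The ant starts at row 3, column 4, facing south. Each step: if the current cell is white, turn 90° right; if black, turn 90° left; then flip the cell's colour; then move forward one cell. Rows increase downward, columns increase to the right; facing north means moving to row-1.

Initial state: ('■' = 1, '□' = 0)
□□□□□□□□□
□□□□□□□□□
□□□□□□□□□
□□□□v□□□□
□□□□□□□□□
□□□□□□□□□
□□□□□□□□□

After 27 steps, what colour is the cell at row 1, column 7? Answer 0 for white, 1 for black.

gen 0: □□□□□□□□□
□□□□□□□□□
□□□□□□□□□
□□□□v□□□□
□□□□□□□□□
□□□□□□□□□
□□□□□□□□□
gen 1: □□□□□□□□□
□□□□□□□□□
□□□□□□□□□
□□□<■□□□□
□□□□□□□□□
□□□□□□□□□
□□□□□□□□□
gen 2: □□□□□□□□□
□□□□□□□□□
□□□^□□□□□
□□□■■□□□□
□□□□□□□□□
□□□□□□□□□
□□□□□□□□□
gen 3: □□□□□□□□□
□□□□□□□□□
□□□■>□□□□
□□□■■□□□□
□□□□□□□□□
□□□□□□□□□
□□□□□□□□□
gen 4: □□□□□□□□□
□□□□□□□□□
□□□■■□□□□
□□□■v□□□□
□□□□□□□□□
□□□□□□□□□
□□□□□□□□□
gen 5: □□□□□□□□□
□□□□□□□□□
□□□■■□□□□
□□□■□>□□□
□□□□□□□□□
□□□□□□□□□
□□□□□□□□□
gen 6: □□□□□□□□□
□□□□□□□□□
□□□■■□□□□
□□□■□■□□□
□□□□□v□□□
□□□□□□□□□
□□□□□□□□□
gen 7: □□□□□□□□□
□□□□□□□□□
□□□■■□□□□
□□□■□■□□□
□□□□<■□□□
□□□□□□□□□
□□□□□□□□□
gen 8: □□□□□□□□□
□□□□□□□□□
□□□■■□□□□
□□□■^■□□□
□□□□■■□□□
□□□□□□□□□
□□□□□□□□□
gen 9: □□□□□□□□□
□□□□□□□□□
□□□■■□□□□
□□□■■>□□□
□□□□■■□□□
□□□□□□□□□
□□□□□□□□□
gen 10: □□□□□□□□□
□□□□□□□□□
□□□■■^□□□
□□□■■□□□□
□□□□■■□□□
□□□□□□□□□
□□□□□□□□□
gen 11: □□□□□□□□□
□□□□□□□□□
□□□■■■>□□
□□□■■□□□□
□□□□■■□□□
□□□□□□□□□
□□□□□□□□□
gen 12: □□□□□□□□□
□□□□□□□□□
□□□■■■■□□
□□□■■□v□□
□□□□■■□□□
□□□□□□□□□
□□□□□□□□□
gen 13: □□□□□□□□□
□□□□□□□□□
□□□■■■■□□
□□□■■<■□□
□□□□■■□□□
□□□□□□□□□
□□□□□□□□□
gen 14: □□□□□□□□□
□□□□□□□□□
□□□■■^■□□
□□□■■■■□□
□□□□■■□□□
□□□□□□□□□
□□□□□□□□□
gen 15: □□□□□□□□□
□□□□□□□□□
□□□■<□■□□
□□□■■■■□□
□□□□■■□□□
□□□□□□□□□
□□□□□□□□□
gen 16: □□□□□□□□□
□□□□□□□□□
□□□■□□■□□
□□□■v■■□□
□□□□■■□□□
□□□□□□□□□
□□□□□□□□□
gen 17: □□□□□□□□□
□□□□□□□□□
□□□■□□■□□
□□□■□>■□□
□□□□■■□□□
□□□□□□□□□
□□□□□□□□□
gen 18: □□□□□□□□□
□□□□□□□□□
□□□■□^■□□
□□□■□□■□□
□□□□■■□□□
□□□□□□□□□
□□□□□□□□□
gen 19: □□□□□□□□□
□□□□□□□□□
□□□■□■>□□
□□□■□□■□□
□□□□■■□□□
□□□□□□□□□
□□□□□□□□□
gen 20: □□□□□□□□□
□□□□□□^□□
□□□■□■□□□
□□□■□□■□□
□□□□■■□□□
□□□□□□□□□
□□□□□□□□□
gen 21: □□□□□□□□□
□□□□□□■>□
□□□■□■□□□
□□□■□□■□□
□□□□■■□□□
□□□□□□□□□
□□□□□□□□□
gen 22: □□□□□□□□□
□□□□□□■■□
□□□■□■□v□
□□□■□□■□□
□□□□■■□□□
□□□□□□□□□
□□□□□□□□□
gen 23: □□□□□□□□□
□□□□□□■■□
□□□■□■<■□
□□□■□□■□□
□□□□■■□□□
□□□□□□□□□
□□□□□□□□□
gen 24: □□□□□□□□□
□□□□□□^■□
□□□■□■■■□
□□□■□□■□□
□□□□■■□□□
□□□□□□□□□
□□□□□□□□□
gen 25: □□□□□□□□□
□□□□□<□■□
□□□■□■■■□
□□□■□□■□□
□□□□■■□□□
□□□□□□□□□
□□□□□□□□□
gen 26: □□□□□^□□□
□□□□□■□■□
□□□■□■■■□
□□□■□□■□□
□□□□■■□□□
□□□□□□□□□
□□□□□□□□□
gen 27: □□□□□■>□□
□□□□□■□■□
□□□■□■■■□
□□□■□□■□□
□□□□■■□□□
□□□□□□□□□
□□□□□□□□□

1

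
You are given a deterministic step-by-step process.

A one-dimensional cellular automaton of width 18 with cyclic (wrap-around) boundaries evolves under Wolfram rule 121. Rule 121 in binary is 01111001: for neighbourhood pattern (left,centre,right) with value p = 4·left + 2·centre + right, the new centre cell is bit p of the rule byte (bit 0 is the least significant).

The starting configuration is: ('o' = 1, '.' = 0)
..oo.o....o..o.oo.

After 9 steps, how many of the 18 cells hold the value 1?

gen 0: ..oo.o....o..o.oo.
gen 1: o.ooo.ooo..o..oooo
gen 2: ooo.ooo.oo..o.o...
gen 3: o.ooo.ooooo..o.oo.
gen 4: .oo.ooo...oo..oooo
gen 5: ooooo.ooo.ooo.o..o
gen 6: ....ooo.ooo.oo.o.o
gen 7: ooo.o.ooo.ooooo.o.
gen 8: o.oo.oo.ooo...oo.o
gen 9: ooooooooo.ooo.oooo

16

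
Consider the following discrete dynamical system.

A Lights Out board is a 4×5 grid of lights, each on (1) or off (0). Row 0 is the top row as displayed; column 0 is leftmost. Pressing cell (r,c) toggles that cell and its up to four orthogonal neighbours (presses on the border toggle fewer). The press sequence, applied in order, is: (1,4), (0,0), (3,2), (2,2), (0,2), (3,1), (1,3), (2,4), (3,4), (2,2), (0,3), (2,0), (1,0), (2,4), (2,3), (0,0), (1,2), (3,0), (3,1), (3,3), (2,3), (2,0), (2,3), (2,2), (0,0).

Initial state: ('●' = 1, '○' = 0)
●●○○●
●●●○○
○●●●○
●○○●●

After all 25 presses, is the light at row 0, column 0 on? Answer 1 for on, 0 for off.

0) ●●○○●
●●●○○
○●●●○
●○○●●
1) ●●○○○
●●●●●
○●●●●
●○○●●
2) ○○○○○
○●●●●
○●●●●
●○○●●
3) ○○○○○
○●●●●
○●○●●
●●●○●
4) ○○○○○
○●○●●
○○●○●
●●○○●
5) ○●●●○
○●●●●
○○●○●
●●○○●
6) ○●●●○
○●●●●
○●●○●
○○●○●
7) ○●●○○
○●○○○
○●●●●
○○●○●
8) ○●●○○
○●○○●
○●●○○
○○●○○
9) ○●●○○
○●○○●
○●●○●
○○●●●
10) ○●●○○
○●●○●
○○○●●
○○○●●
11) ○●○●●
○●●●●
○○○●●
○○○●●
12) ○●○●●
●●●●●
●●○●●
●○○●●
13) ●●○●●
○○●●●
○●○●●
●○○●●
14) ●●○●●
○○●●○
○●○○○
●○○●○
15) ●●○●●
○○●○○
○●●●●
●○○○○
16) ○○○●●
●○●○○
○●●●●
●○○○○
17) ○○●●●
●●○●○
○●○●●
●○○○○
18) ○○●●●
●●○●○
●●○●●
○●○○○
19) ○○●●●
●●○●○
●○○●●
●○●○○
20) ○○●●●
●●○●○
●○○○●
●○○●●
21) ○○●●●
●●○○○
●○●●○
●○○○●
22) ○○●●●
○●○○○
○●●●○
○○○○●
23) ○○●●●
○●○●○
○●○○●
○○○●●
24) ○○●●●
○●●●○
○○●●●
○○●●●
25) ●●●●●
●●●●○
○○●●●
○○●●●

1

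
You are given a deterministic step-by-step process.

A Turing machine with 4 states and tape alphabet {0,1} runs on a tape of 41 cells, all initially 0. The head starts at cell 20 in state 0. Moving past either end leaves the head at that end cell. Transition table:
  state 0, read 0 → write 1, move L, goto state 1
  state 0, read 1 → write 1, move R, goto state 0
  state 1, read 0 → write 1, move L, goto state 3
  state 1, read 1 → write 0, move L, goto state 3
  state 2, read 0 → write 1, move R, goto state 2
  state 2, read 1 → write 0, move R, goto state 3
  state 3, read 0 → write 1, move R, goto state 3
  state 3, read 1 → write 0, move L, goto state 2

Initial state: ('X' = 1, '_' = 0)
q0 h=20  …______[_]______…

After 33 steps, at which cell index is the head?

39

k=0  q0 h=20  …______[_]______…
k=1  q1 h=19  …______[_]X_____…
k=2  q3 h=18  …______[_]XX____…
k=3  q3 h=19  …_____X[X]X_____…
k=4  q2 h=18  …______[X]_X____…
k=5  q3 h=19  …______[_]X_____…
k=6  q3 h=20  …_____X[X]______…
k=7  q2 h=19  …______[X]______…
k=8  q3 h=20  …______[_]______…
k=9  q3 h=21  …_____X[_]______…
k=10  q3 h=22  …____XX[_]______…
k=11  q3 h=23  …___XXX[_]______…
k=12  q3 h=24  …__XXXX[_]______…
k=13  q3 h=25  …_XXXXX[_]______…
k=14  q3 h=26  …XXXXXX[_]______…
k=15  q3 h=27  …XXXXXX[_]______…
k=16  q3 h=28  …XXXXXX[_]______…
k=17  q3 h=29  …XXXXXX[_]______…
k=18  q3 h=30  …XXXXXX[_]______…
k=19  q3 h=31  …XXXXXX[_]______…
k=20  q3 h=32  …XXXXXX[_]______…
k=21  q3 h=33  …XXXXXX[_]______…
k=22  q3 h=34  …XXXXXX[_]______|
k=23  q3 h=35  …XXXXXX[_]_____|
k=24  q3 h=36  …XXXXXX[_]____|
k=25  q3 h=37  …XXXXXX[_]___|
k=26  q3 h=38  …XXXXXX[_]__|
k=27  q3 h=39  …XXXXXX[_]_|
k=28  q3 h=40  …XXXXXX[_]|
k=29  q3 h=40  …XXXXXX[X]|
k=30  q2 h=39  …XXXXXX[X]_|
k=31  q3 h=40  …XXXXX_[_]|
k=32  q3 h=40  …XXXXX_[X]|
k=33  q2 h=39  …XXXXXX[_]_|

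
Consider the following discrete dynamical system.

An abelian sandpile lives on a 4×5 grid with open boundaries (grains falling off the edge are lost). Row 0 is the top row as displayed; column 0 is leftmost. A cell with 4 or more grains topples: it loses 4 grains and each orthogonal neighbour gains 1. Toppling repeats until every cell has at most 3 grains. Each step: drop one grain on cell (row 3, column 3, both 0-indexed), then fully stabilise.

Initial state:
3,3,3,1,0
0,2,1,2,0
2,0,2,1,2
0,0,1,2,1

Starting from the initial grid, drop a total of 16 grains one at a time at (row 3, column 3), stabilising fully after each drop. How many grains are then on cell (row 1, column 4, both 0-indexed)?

[0] 3,3,3,1,0
0,2,1,2,0
2,0,2,1,2
0,0,1,2,1
[1] 3,3,3,1,0
0,2,1,2,0
2,0,2,1,2
0,0,1,3,1
[2] 3,3,3,1,0
0,2,1,2,0
2,0,2,2,2
0,0,2,0,2
[3] 3,3,3,1,0
0,2,1,2,0
2,0,2,2,2
0,0,2,1,2
[4] 3,3,3,1,0
0,2,1,2,0
2,0,2,2,2
0,0,2,2,2
[5] 3,3,3,1,0
0,2,1,2,0
2,0,2,2,2
0,0,2,3,2
[6] 3,3,3,1,0
0,2,1,2,0
2,0,2,3,2
0,0,3,0,3
[7] 3,3,3,1,0
0,2,1,2,0
2,0,2,3,2
0,0,3,1,3
[8] 3,3,3,1,0
0,2,1,2,0
2,0,2,3,2
0,0,3,2,3
[9] 3,3,3,1,0
0,2,1,2,0
2,0,2,3,2
0,0,3,3,3
[10] 3,3,3,1,0
0,2,2,3,1
2,1,0,2,0
0,1,1,3,1
[11] 3,3,3,1,0
0,2,2,3,1
2,1,0,3,0
0,1,2,0,2
[12] 3,3,3,1,0
0,2,2,3,1
2,1,0,3,0
0,1,2,1,2
[13] 3,3,3,1,0
0,2,2,3,1
2,1,0,3,0
0,1,2,2,2
[14] 3,3,3,1,0
0,2,2,3,1
2,1,0,3,0
0,1,2,3,2
[15] 3,3,3,2,0
0,2,3,0,2
2,1,1,1,1
0,1,3,1,3
[16] 3,3,3,2,0
0,2,3,0,2
2,1,1,1,1
0,1,3,2,3

2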